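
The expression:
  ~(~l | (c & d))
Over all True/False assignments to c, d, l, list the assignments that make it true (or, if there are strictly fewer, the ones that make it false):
is true only for:
  c=False, d=False, l=True;
  c=False, d=True, l=True;
  c=True, d=False, l=True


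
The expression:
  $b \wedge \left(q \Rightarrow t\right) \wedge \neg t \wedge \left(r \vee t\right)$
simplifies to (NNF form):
$b \wedge r \wedge \neg q \wedge \neg t$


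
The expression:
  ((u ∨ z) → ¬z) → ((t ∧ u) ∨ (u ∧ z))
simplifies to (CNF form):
(t ∨ z) ∧ (u ∨ z)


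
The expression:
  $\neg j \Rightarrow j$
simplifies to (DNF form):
$j$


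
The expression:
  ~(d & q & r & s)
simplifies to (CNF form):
~d | ~q | ~r | ~s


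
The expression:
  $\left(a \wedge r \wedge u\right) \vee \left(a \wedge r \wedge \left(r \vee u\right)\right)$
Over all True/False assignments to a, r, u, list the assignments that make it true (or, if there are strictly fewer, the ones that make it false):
is true only for:
  a=True, r=True, u=False;
  a=True, r=True, u=True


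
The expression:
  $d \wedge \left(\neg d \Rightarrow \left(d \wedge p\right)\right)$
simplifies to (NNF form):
$d$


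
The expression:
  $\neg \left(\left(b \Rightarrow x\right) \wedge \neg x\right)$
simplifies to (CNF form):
$b \vee x$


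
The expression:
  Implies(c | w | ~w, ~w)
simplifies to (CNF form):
~w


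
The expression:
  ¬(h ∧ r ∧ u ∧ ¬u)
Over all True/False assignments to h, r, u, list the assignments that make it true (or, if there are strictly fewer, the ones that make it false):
is always true.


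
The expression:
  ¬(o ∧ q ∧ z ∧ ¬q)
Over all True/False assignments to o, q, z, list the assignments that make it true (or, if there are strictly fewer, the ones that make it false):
is always true.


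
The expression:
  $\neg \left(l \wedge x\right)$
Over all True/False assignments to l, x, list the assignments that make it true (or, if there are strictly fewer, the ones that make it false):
is false only for:
  l=True, x=True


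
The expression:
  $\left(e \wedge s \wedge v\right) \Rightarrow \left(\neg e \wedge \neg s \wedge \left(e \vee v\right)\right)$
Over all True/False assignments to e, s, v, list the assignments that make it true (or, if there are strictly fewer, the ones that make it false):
is false only for:
  e=True, s=True, v=True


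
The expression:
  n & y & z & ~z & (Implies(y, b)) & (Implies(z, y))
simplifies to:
False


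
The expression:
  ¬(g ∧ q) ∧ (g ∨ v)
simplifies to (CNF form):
(g ∨ v) ∧ (¬g ∨ ¬q)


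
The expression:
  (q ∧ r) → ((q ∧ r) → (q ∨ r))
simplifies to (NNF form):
True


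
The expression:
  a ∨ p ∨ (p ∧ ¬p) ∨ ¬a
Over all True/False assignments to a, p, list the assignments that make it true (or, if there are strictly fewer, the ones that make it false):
is always true.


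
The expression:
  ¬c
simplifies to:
¬c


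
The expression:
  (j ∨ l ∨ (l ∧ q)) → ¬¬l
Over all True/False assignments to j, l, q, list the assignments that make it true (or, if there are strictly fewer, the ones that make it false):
is false only for:
  j=True, l=False, q=False;
  j=True, l=False, q=True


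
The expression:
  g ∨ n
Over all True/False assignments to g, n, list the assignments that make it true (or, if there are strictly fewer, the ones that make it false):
is false only for:
  g=False, n=False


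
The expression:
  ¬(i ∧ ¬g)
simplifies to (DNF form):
g ∨ ¬i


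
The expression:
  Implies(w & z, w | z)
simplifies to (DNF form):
True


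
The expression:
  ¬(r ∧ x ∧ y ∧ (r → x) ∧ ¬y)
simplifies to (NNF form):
True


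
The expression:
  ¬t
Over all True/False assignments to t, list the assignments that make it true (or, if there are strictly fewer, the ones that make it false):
is true only for:
  t=False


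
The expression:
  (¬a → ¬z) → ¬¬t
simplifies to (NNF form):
t ∨ (z ∧ ¬a)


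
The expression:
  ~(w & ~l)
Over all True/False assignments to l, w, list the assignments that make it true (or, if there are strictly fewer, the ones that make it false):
is false only for:
  l=False, w=True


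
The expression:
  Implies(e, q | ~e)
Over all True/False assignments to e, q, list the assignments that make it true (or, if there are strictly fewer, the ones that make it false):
is false only for:
  e=True, q=False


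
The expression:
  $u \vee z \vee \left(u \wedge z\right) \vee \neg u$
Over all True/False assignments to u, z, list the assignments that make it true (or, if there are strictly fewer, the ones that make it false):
is always true.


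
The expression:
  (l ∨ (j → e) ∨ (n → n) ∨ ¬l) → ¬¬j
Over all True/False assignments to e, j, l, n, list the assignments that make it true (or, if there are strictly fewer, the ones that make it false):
is true only for:
  e=False, j=True, l=False, n=False;
  e=False, j=True, l=False, n=True;
  e=False, j=True, l=True, n=False;
  e=False, j=True, l=True, n=True;
  e=True, j=True, l=False, n=False;
  e=True, j=True, l=False, n=True;
  e=True, j=True, l=True, n=False;
  e=True, j=True, l=True, n=True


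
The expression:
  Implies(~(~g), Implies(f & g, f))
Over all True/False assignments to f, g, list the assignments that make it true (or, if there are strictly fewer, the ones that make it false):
is always true.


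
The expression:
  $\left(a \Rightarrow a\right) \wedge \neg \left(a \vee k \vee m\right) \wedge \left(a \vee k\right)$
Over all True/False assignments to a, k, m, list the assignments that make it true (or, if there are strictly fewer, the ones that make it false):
is never true.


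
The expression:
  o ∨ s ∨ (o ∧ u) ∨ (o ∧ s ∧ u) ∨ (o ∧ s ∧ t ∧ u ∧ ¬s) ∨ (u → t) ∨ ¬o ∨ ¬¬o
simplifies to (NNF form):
True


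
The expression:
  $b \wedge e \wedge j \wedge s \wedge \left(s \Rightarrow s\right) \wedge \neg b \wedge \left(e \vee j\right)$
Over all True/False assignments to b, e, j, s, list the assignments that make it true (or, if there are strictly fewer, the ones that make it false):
is never true.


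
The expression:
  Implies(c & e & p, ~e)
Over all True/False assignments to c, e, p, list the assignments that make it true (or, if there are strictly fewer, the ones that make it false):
is false only for:
  c=True, e=True, p=True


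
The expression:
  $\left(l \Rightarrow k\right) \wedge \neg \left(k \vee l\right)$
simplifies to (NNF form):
$\neg k \wedge \neg l$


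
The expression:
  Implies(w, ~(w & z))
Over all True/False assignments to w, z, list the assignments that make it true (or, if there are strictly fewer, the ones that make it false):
is false only for:
  w=True, z=True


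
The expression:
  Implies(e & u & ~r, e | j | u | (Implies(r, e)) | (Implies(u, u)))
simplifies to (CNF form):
True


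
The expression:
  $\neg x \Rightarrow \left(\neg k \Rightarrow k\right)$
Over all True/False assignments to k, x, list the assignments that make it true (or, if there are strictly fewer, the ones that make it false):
is false only for:
  k=False, x=False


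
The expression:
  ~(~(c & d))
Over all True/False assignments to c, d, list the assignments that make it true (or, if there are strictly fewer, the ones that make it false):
is true only for:
  c=True, d=True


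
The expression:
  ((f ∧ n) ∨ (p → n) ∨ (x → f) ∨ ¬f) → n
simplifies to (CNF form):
n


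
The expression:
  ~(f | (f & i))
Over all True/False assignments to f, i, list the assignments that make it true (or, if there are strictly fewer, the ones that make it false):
is true only for:
  f=False, i=False;
  f=False, i=True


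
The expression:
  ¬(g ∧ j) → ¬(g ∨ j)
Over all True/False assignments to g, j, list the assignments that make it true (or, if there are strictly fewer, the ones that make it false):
is true only for:
  g=False, j=False;
  g=True, j=True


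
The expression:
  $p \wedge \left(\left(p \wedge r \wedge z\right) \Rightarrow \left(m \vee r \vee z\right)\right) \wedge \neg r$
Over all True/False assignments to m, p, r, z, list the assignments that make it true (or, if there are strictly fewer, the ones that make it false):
is true only for:
  m=False, p=True, r=False, z=False;
  m=False, p=True, r=False, z=True;
  m=True, p=True, r=False, z=False;
  m=True, p=True, r=False, z=True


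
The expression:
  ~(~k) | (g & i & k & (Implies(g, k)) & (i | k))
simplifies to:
k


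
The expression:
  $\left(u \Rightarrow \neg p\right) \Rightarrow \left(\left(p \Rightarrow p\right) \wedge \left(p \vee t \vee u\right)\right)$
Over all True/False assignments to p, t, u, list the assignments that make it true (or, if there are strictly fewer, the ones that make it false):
is false only for:
  p=False, t=False, u=False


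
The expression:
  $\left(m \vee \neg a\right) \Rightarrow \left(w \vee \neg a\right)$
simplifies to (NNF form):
$w \vee \neg a \vee \neg m$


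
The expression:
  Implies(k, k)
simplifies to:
True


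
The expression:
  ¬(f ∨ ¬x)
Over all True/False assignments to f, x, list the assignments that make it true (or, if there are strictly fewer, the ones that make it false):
is true only for:
  f=False, x=True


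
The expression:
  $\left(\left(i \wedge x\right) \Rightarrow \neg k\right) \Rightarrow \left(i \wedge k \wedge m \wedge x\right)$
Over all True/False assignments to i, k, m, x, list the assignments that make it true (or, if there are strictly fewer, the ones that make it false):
is true only for:
  i=True, k=True, m=False, x=True;
  i=True, k=True, m=True, x=True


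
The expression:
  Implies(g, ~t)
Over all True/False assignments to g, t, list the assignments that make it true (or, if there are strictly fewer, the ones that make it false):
is false only for:
  g=True, t=True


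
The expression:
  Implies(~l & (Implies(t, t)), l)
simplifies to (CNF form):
l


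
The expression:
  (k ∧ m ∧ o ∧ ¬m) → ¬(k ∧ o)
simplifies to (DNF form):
True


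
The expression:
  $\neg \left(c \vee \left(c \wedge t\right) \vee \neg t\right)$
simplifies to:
$t \wedge \neg c$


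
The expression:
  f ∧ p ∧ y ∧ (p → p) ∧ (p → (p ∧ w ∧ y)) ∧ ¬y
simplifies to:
False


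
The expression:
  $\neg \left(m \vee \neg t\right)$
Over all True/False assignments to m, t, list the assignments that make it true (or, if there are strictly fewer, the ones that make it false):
is true only for:
  m=False, t=True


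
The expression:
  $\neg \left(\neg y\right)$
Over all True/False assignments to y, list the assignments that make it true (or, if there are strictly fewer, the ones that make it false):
is true only for:
  y=True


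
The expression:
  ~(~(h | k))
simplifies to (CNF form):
h | k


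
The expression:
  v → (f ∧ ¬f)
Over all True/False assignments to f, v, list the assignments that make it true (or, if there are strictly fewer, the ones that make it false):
is true only for:
  f=False, v=False;
  f=True, v=False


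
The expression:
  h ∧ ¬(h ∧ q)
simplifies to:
h ∧ ¬q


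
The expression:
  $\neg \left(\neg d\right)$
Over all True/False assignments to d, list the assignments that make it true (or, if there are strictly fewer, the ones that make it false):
is true only for:
  d=True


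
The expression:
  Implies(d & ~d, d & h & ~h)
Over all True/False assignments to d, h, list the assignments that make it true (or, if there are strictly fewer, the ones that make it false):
is always true.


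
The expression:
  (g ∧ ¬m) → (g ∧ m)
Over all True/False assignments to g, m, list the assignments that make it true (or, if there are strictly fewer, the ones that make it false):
is false only for:
  g=True, m=False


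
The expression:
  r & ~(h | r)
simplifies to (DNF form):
False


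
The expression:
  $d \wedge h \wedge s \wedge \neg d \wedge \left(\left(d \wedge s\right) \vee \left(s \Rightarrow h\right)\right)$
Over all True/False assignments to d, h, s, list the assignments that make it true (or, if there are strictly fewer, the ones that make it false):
is never true.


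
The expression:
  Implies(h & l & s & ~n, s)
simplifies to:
True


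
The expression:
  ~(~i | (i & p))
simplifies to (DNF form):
i & ~p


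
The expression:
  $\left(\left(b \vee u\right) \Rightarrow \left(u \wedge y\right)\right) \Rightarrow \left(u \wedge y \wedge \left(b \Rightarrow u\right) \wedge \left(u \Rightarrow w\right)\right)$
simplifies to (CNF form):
$\left(b \vee u\right) \wedge \left(w \vee \neg u \vee \neg y\right)$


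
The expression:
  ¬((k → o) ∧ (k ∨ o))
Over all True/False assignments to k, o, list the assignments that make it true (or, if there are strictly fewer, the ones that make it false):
is true only for:
  k=False, o=False;
  k=True, o=False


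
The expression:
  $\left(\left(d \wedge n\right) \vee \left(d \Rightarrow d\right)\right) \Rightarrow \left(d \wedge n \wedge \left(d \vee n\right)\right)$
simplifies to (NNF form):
$d \wedge n$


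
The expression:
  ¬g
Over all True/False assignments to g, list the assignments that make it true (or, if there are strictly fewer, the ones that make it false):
is true only for:
  g=False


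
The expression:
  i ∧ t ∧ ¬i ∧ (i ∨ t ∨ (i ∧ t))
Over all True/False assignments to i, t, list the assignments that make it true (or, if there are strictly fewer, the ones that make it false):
is never true.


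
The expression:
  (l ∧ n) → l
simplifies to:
True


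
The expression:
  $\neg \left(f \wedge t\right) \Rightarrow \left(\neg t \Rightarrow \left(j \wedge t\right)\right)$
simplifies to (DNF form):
$t$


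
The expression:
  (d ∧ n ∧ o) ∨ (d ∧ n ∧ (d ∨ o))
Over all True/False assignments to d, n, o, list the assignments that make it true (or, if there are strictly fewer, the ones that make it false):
is true only for:
  d=True, n=True, o=False;
  d=True, n=True, o=True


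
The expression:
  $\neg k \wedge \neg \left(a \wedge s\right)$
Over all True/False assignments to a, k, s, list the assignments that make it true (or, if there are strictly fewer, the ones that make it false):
is true only for:
  a=False, k=False, s=False;
  a=False, k=False, s=True;
  a=True, k=False, s=False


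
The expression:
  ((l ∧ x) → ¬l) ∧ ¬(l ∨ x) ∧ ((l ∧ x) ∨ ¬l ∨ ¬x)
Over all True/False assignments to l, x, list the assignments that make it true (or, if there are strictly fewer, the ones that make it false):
is true only for:
  l=False, x=False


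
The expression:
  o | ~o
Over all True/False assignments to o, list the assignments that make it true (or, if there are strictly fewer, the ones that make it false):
is always true.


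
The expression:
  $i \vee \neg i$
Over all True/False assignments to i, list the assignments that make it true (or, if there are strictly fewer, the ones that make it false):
is always true.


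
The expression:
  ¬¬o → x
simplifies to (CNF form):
x ∨ ¬o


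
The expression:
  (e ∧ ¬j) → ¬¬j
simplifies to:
j ∨ ¬e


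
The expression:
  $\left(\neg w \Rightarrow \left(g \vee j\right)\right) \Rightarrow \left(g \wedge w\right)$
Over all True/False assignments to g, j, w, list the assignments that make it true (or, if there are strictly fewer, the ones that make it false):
is true only for:
  g=False, j=False, w=False;
  g=True, j=False, w=True;
  g=True, j=True, w=True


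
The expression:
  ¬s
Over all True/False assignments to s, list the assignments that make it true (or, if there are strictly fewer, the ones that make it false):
is true only for:
  s=False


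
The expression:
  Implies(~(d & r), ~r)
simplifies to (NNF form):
d | ~r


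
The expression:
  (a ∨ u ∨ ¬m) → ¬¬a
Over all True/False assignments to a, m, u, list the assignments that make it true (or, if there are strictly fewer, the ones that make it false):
is false only for:
  a=False, m=False, u=False;
  a=False, m=False, u=True;
  a=False, m=True, u=True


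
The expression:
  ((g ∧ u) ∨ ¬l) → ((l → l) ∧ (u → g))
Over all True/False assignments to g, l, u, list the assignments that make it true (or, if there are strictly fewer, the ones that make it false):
is false only for:
  g=False, l=False, u=True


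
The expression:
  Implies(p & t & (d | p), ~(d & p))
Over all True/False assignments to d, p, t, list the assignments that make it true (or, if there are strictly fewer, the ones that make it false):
is false only for:
  d=True, p=True, t=True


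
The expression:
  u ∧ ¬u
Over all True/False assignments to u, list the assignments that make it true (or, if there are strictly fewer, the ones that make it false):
is never true.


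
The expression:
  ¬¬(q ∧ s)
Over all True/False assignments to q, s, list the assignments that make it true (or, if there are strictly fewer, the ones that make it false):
is true only for:
  q=True, s=True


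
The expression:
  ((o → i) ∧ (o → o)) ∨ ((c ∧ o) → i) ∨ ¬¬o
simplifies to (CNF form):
True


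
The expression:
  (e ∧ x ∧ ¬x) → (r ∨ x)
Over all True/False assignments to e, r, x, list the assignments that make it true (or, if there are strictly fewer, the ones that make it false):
is always true.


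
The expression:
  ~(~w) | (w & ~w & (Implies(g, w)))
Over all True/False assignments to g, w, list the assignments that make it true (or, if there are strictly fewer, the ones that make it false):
is true only for:
  g=False, w=True;
  g=True, w=True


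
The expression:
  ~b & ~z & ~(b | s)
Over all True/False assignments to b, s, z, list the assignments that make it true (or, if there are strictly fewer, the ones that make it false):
is true only for:
  b=False, s=False, z=False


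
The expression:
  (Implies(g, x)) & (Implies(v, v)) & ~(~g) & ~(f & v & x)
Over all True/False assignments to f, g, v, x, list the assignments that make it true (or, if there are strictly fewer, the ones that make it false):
is true only for:
  f=False, g=True, v=False, x=True;
  f=False, g=True, v=True, x=True;
  f=True, g=True, v=False, x=True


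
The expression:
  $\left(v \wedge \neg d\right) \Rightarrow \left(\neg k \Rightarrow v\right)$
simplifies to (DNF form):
$\text{True}$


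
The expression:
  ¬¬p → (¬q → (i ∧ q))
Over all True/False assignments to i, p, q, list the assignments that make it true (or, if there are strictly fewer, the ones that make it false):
is false only for:
  i=False, p=True, q=False;
  i=True, p=True, q=False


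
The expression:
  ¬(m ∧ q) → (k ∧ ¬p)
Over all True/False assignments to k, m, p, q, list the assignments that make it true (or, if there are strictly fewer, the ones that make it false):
is true only for:
  k=False, m=True, p=False, q=True;
  k=False, m=True, p=True, q=True;
  k=True, m=False, p=False, q=False;
  k=True, m=False, p=False, q=True;
  k=True, m=True, p=False, q=False;
  k=True, m=True, p=False, q=True;
  k=True, m=True, p=True, q=True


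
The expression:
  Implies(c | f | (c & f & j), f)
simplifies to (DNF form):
f | ~c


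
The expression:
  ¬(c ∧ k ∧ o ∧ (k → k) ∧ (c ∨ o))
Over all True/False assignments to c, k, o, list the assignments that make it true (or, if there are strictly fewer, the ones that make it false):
is false only for:
  c=True, k=True, o=True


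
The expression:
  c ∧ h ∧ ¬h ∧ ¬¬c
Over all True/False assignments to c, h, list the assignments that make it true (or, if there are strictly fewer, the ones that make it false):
is never true.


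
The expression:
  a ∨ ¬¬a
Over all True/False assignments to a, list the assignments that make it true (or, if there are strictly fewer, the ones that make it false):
is true only for:
  a=True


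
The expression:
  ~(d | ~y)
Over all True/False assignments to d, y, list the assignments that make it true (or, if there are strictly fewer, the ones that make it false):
is true only for:
  d=False, y=True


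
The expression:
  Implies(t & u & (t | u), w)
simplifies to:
w | ~t | ~u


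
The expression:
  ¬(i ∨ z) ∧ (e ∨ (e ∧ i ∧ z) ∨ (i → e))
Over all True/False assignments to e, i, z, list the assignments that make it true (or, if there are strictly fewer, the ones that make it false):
is true only for:
  e=False, i=False, z=False;
  e=True, i=False, z=False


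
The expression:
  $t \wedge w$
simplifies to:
$t \wedge w$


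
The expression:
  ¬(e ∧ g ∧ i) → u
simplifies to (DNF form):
u ∨ (e ∧ g ∧ i)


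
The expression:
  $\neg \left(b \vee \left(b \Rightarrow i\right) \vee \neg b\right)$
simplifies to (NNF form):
$\text{False}$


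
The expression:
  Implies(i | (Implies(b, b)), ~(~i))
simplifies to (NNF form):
i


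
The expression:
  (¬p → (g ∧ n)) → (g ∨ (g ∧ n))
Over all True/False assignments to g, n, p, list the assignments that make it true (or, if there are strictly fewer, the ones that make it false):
is false only for:
  g=False, n=False, p=True;
  g=False, n=True, p=True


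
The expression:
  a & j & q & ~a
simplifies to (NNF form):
False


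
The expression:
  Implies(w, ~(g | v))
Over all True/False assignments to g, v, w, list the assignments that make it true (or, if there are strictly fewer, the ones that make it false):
is false only for:
  g=False, v=True, w=True;
  g=True, v=False, w=True;
  g=True, v=True, w=True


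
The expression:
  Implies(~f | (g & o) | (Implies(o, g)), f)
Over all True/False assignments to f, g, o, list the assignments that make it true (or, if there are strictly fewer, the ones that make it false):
is true only for:
  f=True, g=False, o=False;
  f=True, g=False, o=True;
  f=True, g=True, o=False;
  f=True, g=True, o=True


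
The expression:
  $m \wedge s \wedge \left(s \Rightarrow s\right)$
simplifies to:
$m \wedge s$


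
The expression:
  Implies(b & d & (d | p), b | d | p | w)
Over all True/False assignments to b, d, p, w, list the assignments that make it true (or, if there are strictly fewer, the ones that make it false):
is always true.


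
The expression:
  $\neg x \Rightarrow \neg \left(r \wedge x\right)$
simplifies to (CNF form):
$\text{True}$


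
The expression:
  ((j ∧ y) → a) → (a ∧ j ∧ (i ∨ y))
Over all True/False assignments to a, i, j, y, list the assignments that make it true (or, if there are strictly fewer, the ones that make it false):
is true only for:
  a=False, i=False, j=True, y=True;
  a=False, i=True, j=True, y=True;
  a=True, i=False, j=True, y=True;
  a=True, i=True, j=True, y=False;
  a=True, i=True, j=True, y=True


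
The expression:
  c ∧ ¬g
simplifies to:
c ∧ ¬g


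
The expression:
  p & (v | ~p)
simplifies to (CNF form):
p & v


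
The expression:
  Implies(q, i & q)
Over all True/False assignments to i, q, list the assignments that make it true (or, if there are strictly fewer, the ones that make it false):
is false only for:
  i=False, q=True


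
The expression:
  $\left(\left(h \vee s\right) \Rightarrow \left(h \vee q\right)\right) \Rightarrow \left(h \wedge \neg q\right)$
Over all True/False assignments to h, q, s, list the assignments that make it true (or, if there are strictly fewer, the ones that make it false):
is true only for:
  h=False, q=False, s=True;
  h=True, q=False, s=False;
  h=True, q=False, s=True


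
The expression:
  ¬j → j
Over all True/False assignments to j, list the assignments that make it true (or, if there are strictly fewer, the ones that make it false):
is true only for:
  j=True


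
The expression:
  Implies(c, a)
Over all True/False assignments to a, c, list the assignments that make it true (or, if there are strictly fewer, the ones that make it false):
is false only for:
  a=False, c=True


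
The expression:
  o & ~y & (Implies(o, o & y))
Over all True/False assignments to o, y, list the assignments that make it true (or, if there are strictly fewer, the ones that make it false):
is never true.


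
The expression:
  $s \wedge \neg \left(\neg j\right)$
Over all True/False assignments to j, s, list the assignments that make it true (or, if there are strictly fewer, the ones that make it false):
is true only for:
  j=True, s=True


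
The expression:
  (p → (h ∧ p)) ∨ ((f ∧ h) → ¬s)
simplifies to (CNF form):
True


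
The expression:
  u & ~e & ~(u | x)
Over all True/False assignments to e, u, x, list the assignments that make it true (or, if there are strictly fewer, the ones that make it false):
is never true.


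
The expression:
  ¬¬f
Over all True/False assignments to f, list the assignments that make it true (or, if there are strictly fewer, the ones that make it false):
is true only for:
  f=True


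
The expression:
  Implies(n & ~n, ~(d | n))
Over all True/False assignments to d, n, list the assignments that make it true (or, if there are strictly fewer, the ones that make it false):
is always true.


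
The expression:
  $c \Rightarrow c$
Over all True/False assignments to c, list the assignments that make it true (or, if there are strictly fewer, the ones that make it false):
is always true.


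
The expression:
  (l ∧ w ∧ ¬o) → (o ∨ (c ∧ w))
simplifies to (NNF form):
c ∨ o ∨ ¬l ∨ ¬w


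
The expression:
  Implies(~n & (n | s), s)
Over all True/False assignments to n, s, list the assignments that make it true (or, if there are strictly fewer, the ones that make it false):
is always true.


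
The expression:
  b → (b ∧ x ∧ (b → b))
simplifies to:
x ∨ ¬b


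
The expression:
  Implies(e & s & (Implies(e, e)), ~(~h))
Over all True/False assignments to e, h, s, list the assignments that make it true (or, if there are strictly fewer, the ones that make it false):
is false only for:
  e=True, h=False, s=True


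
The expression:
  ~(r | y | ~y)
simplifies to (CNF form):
False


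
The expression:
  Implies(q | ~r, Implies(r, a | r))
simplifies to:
True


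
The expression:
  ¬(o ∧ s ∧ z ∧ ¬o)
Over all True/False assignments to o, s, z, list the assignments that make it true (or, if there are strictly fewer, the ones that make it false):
is always true.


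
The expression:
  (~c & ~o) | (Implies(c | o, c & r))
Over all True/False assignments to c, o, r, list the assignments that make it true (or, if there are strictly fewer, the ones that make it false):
is true only for:
  c=False, o=False, r=False;
  c=False, o=False, r=True;
  c=True, o=False, r=True;
  c=True, o=True, r=True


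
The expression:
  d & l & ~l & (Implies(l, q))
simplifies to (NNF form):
False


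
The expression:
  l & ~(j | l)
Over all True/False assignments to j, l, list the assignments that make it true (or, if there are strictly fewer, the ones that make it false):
is never true.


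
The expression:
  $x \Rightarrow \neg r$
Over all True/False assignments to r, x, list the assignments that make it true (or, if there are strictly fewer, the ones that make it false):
is false only for:
  r=True, x=True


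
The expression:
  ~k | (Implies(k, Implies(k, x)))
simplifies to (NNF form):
x | ~k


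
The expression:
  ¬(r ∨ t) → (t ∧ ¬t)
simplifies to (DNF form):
r ∨ t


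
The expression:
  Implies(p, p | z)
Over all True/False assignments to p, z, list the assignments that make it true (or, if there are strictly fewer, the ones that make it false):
is always true.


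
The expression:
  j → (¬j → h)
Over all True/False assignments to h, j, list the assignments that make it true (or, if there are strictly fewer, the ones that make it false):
is always true.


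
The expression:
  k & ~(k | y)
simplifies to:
False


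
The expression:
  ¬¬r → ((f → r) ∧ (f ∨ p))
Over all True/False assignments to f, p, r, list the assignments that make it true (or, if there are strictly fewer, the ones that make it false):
is false only for:
  f=False, p=False, r=True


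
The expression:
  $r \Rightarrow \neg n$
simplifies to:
$\neg n \vee \neg r$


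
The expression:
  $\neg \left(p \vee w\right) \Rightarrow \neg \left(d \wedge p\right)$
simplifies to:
$\text{True}$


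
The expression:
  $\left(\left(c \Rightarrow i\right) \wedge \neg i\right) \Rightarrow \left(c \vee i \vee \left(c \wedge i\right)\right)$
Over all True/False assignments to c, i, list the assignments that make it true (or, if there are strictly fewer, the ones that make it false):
is false only for:
  c=False, i=False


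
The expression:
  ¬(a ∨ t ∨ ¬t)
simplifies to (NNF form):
False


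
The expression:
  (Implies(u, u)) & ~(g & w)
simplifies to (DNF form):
~g | ~w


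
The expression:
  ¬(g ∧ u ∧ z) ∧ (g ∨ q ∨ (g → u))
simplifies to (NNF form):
¬g ∨ ¬u ∨ ¬z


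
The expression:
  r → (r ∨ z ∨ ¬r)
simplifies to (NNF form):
True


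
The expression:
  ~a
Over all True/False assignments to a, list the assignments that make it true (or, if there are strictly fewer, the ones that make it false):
is true only for:
  a=False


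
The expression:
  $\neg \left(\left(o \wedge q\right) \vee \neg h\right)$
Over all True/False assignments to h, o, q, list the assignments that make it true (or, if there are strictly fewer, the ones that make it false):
is true only for:
  h=True, o=False, q=False;
  h=True, o=False, q=True;
  h=True, o=True, q=False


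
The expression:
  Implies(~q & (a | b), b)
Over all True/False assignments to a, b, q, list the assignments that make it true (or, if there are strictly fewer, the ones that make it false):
is false only for:
  a=True, b=False, q=False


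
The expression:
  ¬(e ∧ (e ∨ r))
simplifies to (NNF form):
¬e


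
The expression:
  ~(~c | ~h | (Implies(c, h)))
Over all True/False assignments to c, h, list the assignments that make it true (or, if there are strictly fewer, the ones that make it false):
is never true.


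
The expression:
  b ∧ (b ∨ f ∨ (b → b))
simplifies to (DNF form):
b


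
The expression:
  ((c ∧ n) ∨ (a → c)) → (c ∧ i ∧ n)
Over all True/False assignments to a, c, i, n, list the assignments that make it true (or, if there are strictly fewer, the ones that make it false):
is true only for:
  a=False, c=True, i=True, n=True;
  a=True, c=False, i=False, n=False;
  a=True, c=False, i=False, n=True;
  a=True, c=False, i=True, n=False;
  a=True, c=False, i=True, n=True;
  a=True, c=True, i=True, n=True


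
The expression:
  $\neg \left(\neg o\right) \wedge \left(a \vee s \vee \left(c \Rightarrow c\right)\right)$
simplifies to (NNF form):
$o$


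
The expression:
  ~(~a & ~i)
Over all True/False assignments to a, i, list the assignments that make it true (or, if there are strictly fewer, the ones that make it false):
is false only for:
  a=False, i=False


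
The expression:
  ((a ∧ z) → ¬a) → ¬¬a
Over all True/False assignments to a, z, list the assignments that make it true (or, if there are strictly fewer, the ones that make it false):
is true only for:
  a=True, z=False;
  a=True, z=True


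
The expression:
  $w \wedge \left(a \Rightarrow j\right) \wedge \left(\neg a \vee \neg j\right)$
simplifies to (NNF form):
$w \wedge \neg a$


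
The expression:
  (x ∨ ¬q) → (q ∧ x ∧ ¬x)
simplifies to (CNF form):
q ∧ ¬x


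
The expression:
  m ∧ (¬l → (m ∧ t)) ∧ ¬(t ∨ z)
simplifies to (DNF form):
l ∧ m ∧ ¬t ∧ ¬z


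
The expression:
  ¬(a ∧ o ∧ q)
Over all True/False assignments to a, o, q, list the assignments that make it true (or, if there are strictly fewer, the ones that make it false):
is false only for:
  a=True, o=True, q=True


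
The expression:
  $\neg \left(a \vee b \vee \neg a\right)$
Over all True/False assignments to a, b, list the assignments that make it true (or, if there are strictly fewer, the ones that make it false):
is never true.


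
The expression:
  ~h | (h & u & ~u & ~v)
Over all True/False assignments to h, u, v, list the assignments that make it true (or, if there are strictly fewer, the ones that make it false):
is true only for:
  h=False, u=False, v=False;
  h=False, u=False, v=True;
  h=False, u=True, v=False;
  h=False, u=True, v=True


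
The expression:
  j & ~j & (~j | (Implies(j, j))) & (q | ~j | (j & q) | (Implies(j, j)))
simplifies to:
False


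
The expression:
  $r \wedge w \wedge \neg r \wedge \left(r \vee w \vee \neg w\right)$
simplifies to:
$\text{False}$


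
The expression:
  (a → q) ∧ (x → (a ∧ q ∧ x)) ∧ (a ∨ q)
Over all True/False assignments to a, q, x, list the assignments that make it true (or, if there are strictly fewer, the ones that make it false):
is true only for:
  a=False, q=True, x=False;
  a=True, q=True, x=False;
  a=True, q=True, x=True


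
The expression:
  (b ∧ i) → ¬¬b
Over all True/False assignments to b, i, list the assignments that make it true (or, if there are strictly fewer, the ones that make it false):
is always true.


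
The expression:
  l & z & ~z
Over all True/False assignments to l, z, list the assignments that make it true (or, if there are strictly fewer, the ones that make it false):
is never true.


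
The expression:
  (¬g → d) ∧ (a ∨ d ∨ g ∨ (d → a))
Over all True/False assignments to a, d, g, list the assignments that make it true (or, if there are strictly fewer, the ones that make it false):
is false only for:
  a=False, d=False, g=False;
  a=True, d=False, g=False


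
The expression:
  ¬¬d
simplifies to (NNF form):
d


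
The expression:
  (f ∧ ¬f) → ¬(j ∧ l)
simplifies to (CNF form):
True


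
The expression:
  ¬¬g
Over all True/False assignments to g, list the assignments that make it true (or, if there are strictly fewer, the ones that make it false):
is true only for:
  g=True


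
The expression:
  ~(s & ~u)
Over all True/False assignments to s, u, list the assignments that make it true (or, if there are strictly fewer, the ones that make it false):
is false only for:
  s=True, u=False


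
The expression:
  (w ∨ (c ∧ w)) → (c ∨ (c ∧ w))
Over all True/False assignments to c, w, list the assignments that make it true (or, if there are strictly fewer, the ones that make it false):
is false only for:
  c=False, w=True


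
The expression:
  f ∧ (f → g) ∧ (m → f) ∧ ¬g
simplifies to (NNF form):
False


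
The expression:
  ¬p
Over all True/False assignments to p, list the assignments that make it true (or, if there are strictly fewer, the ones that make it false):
is true only for:
  p=False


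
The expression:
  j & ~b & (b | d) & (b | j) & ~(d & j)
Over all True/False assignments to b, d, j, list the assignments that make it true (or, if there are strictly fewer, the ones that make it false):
is never true.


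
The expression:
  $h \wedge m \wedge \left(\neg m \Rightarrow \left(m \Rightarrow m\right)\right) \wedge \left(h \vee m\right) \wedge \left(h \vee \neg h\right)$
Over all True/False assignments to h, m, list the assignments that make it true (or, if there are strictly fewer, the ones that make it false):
is true only for:
  h=True, m=True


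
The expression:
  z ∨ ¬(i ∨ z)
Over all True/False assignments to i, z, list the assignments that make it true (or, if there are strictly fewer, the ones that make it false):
is false only for:
  i=True, z=False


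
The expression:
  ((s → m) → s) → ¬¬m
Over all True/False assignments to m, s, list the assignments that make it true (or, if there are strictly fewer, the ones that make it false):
is false only for:
  m=False, s=True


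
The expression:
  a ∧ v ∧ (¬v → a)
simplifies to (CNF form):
a ∧ v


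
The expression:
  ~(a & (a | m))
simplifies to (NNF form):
~a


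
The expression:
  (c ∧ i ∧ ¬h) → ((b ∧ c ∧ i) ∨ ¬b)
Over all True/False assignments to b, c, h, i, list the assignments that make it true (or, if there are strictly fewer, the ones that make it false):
is always true.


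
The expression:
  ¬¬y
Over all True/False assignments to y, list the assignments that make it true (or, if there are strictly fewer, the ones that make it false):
is true only for:
  y=True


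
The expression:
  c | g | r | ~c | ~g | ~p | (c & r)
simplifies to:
True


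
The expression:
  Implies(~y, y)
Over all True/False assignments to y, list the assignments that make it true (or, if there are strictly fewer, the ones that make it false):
is true only for:
  y=True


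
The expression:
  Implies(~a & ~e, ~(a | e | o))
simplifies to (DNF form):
a | e | ~o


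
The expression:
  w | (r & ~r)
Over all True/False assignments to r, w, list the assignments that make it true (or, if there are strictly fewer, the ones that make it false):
is true only for:
  r=False, w=True;
  r=True, w=True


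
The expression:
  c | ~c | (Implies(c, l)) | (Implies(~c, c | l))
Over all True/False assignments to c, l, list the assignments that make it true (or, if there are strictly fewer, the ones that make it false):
is always true.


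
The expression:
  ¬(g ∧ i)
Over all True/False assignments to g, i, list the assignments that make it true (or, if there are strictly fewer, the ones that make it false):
is false only for:
  g=True, i=True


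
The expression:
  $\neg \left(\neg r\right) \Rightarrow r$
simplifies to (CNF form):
$\text{True}$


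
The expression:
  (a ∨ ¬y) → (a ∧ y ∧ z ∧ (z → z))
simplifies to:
y ∧ (z ∨ ¬a)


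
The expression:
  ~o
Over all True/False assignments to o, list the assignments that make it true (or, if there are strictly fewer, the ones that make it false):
is true only for:
  o=False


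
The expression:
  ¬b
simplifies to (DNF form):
¬b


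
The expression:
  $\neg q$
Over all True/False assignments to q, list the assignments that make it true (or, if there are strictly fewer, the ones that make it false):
is true only for:
  q=False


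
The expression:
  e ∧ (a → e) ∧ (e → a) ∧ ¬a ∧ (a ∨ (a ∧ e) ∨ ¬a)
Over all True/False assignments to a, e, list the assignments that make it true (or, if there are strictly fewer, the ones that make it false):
is never true.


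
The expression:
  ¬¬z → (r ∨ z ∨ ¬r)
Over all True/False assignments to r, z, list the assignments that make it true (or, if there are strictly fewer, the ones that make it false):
is always true.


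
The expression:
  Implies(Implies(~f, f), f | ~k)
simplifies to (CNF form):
True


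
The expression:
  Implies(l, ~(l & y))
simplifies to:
~l | ~y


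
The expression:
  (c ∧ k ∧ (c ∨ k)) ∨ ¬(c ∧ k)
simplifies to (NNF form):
True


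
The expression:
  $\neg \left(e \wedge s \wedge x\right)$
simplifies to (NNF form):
$\neg e \vee \neg s \vee \neg x$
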